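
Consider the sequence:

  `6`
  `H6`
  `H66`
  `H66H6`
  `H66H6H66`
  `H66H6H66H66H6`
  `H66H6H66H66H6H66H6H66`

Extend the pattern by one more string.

H66H6H66H66H6H66H6H66H66H6H66H66H6

Each term (from the third on) is the previous term followed by the one before it: term 3 = H6·6 = H66.
So term 8 is H66H6H66H66H6H66H6H66·H66H6H66H66H6.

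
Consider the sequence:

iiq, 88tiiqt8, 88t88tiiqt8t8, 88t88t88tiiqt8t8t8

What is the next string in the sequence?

88t88t88t88tiiqt8t8t8t8

Every step adds 88t to the front and t8 to the end of the previous string.
One more step from 88t88t88tiiqt8t8t8 gives the answer.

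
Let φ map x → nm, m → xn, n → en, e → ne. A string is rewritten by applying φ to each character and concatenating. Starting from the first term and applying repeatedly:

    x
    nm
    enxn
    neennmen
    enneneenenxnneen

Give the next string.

Replace each of the 16 characters of enneneenenxnneen in place — ne en en ne en ne ne en ne en nm en en ne ne en — and concatenate.

neenenneenneneenneennmenenneneen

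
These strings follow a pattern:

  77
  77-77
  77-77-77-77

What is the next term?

Each string is two copies of the previous one joined by '-'.
Doubling 77-77-77-77 with '-' between the halves:

77-77-77-77-77-77-77-77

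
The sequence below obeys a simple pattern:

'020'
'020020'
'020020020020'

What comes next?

Each string is two copies of the previous one concatenated.
One more doubling of 020020020020 gives the answer.

020020020020020020020020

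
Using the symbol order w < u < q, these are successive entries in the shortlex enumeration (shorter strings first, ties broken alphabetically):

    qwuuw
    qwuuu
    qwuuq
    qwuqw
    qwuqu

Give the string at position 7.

Advancing 2 positions from qwuqu through qwuqu → qwuqq reaches term 7.

qwqww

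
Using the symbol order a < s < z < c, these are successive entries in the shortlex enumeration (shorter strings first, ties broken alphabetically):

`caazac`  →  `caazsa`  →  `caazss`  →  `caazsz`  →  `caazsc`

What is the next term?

Find the rightmost character of caazsc below c, bump it to the next letter, and reset everything to its right to a.

caazza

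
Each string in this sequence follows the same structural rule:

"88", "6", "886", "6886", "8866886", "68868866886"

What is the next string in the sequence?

886688668868866886

This is a Fibonacci-style word recurrence s(k) = s(k−2)·s(k−1): e.g. 88·6 = 886.
So term 7 is 8866886·68868866886.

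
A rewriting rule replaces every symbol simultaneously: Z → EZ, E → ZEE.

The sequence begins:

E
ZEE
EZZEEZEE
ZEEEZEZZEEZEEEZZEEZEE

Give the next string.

EZZEEZEEZEEEZZEEEZEZZEEZEEEZZEEZEEZEEEZEZZEEZEEEZZEEZEE

Replace each of the 21 characters of ZEEEZEZZEEZEEEZZEEZEE in place — EZ ZEE ZEE ZEE EZ ZEE EZ EZ ZEE ZEE EZ ZEE ZEE ZEE EZ EZ ZEE ZEE EZ ZEE ZEE — and concatenate.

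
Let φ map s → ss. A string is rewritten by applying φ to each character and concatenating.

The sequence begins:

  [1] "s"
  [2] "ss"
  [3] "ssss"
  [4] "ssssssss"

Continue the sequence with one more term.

Expanding ssssssss: s→ss, s→ss, s→ss, s→ss, s→ss, s→ss, s→ss, s→ss. Concatenated: ss ss ss ss ss ss ss ss.

ssssssssssssssss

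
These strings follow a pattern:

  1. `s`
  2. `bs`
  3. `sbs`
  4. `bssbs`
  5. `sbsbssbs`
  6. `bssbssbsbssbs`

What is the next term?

sbsbssbsbssbssbsbssbs

This is a Fibonacci-style word recurrence s(k) = s(k−2)·s(k−1): e.g. s·bs = sbs.
The next term joins sbsbssbs and bssbssbsbssbs.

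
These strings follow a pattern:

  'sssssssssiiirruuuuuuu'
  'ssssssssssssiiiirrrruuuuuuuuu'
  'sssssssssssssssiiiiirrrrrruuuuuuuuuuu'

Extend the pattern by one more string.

Each string has the form s^{3n+3} i^{n+1} r^{2n-2} u^{2n+3}, where the shown terms are n = 2, 3, 4.
For the next term, n = 5, so the run lengths are 18, 6, 8, 13.

ssssssssssssssssssiiiiiirrrrrrrruuuuuuuuuuuuu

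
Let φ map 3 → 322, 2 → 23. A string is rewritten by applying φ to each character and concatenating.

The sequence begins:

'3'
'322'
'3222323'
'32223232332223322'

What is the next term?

Rewriting the 17 symbols of 32223232332223322 one by one yields 322 23 23 23 322 23 322 23 322 322 23 23 23 322 322 23 23; concatenated:

32223232332223322233223222323233223222323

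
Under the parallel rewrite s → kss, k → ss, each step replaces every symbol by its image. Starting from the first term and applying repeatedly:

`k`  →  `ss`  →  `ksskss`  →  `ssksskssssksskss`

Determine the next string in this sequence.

Replace each of the 16 characters of ssksskssssksskss in place — kss kss ss kss kss ss kss kss kss kss ss kss kss ss kss kss — and concatenate.

ksskssssksskssssksskssksskssssksskssssksskss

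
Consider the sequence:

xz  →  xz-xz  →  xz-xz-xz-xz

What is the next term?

Every step duplicates the string with '-' between the halves.
So the next term is two copies of xz-xz-xz-xz with '-' between the halves.

xz-xz-xz-xz-xz-xz-xz-xz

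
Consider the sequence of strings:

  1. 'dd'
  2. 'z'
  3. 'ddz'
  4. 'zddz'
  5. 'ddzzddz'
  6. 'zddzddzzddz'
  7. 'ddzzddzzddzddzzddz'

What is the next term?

zddzddzzddzddzzddzzddzddzzddz

Each term (from the third on) is the two preceding terms concatenated in order: term 3 = dd·z = ddz.
The next term joins zddzddzzddz and ddzzddzzddzddzzddz.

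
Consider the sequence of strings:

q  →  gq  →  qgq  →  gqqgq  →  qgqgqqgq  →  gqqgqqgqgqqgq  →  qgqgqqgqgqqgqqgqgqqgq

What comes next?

gqqgqqgqgqqgqqgqgqqgqgqqgqqgqgqqgq

Each term (from the third on) is the two preceding terms concatenated in order: term 3 = q·gq = qgq.
So term 8 is gqqgqqgqgqqgq·qgqgqqgqgqqgqqgqgqqgq.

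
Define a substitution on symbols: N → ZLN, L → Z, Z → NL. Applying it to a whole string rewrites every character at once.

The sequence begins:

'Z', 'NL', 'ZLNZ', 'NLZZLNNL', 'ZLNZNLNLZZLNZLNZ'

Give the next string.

NLZZLNNLZLNZZLNZNLNLZZLNNLZZLNNL

φ(ZLNZNLNLZZLNZLNZ) expands symbol-by-symbol to NL Z ZLN NL ZLN Z ZLN Z NL NL Z ZLN NL Z ZLN NL; joining the 16 pieces gives the next term.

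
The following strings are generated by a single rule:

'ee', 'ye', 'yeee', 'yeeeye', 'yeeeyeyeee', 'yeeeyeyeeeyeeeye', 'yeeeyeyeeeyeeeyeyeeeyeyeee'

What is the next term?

This is a Fibonacci-style word recurrence s(k) = s(k−1)·s(k−2): e.g. ye·ee = yeee.
Continuing: yeeeyeyeeeyeeeyeyeeeyeyeee · yeeeyeyeeeyeeeye gives term 8.

yeeeyeyeeeyeeeyeyeeeyeyeeeyeeeyeyeeeyeeeye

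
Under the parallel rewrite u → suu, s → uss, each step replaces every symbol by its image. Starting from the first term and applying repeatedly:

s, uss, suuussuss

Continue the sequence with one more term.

Expanding suuussuss: s→uss, u→suu, u→suu, u→suu, s→uss, s→uss, u→suu, s→uss, s→uss. Concatenated: uss suu suu suu uss uss suu uss uss.

usssuusuusuuussusssuuussuss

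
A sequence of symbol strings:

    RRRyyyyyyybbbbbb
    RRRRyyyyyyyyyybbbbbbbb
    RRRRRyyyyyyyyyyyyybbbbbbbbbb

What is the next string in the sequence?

RRRRRRyyyyyyyyyyyyyyyybbbbbbbbbbbb

Each string has the form R^{n} y^{3n-2} b^{2n}, where the shown terms are n = 3, 4, 5.
For the next term, n = 6, so the run lengths are 6, 16, 12.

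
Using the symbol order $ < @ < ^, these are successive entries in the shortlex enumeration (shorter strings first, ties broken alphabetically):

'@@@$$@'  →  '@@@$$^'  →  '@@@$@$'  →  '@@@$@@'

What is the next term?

The successor of @@@$@@ increments the rightmost position that isn't already ^ and resets every position after it to $.

@@@$@^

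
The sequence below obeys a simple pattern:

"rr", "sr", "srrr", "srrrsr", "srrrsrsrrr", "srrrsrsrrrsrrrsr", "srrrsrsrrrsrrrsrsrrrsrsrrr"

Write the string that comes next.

srrrsrsrrrsrrrsrsrrrsrsrrrsrrrsrsrrrsrrrsr

From term 3 onward, concatenate the last term with the second-to-last: sr·rr = srrr, srrr·sr = srrrsr, …
The next term joins srrrsrsrrrsrrrsrsrrrsrsrrr and srrrsrsrrrsrrrsr.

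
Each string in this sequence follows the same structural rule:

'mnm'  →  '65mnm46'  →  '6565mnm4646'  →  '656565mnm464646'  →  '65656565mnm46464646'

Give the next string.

Each term wraps the previous one in 65 on the left and 46 on the right.
Applying this once more to 65656565mnm46464646:

6565656565mnm4646464646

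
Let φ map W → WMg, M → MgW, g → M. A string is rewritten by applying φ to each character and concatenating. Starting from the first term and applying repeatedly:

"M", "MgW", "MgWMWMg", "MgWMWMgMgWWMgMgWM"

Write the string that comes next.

Applying the rule to each of the 17 symbols of MgWMWMgMgWWMgMgWM gives the pieces MgW M WMg MgW WMg MgW M MgW M WMg WMg MgW M MgW M WMg MgW, which concatenate to the answer.

MgWMWMgMgWWMgMgWMMgWMWMgWMgMgWMMgWMWMgMgW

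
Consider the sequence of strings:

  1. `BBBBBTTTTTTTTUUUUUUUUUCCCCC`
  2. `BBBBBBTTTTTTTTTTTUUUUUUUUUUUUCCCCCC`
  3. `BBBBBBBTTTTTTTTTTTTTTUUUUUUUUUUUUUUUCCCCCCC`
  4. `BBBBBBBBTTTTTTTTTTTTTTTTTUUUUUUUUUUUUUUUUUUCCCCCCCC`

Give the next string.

Each string has the form B^{n+3} T^{3n+2} U^{3n+3} C^{n+3}, where the shown terms are n = 2, 3, 4, 5.
Setting n = 6 gives 9, 20, 21, 9 characters in each block.

BBBBBBBBBTTTTTTTTTTTTTTTTTTTTUUUUUUUUUUUUUUUUUUUUUCCCCCCCCC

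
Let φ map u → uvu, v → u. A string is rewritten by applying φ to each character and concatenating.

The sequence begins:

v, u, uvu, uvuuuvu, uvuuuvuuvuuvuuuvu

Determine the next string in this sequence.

uvuuuvuuvuuvuuuvuuvuuuvuuvuuuvuuvuuvuuuvu

φ(uvuuuvuuvuuvuuuvu) expands symbol-by-symbol to uvu u uvu uvu uvu u uvu uvu u uvu uvu u uvu uvu uvu u uvu; joining the 17 pieces gives the next term.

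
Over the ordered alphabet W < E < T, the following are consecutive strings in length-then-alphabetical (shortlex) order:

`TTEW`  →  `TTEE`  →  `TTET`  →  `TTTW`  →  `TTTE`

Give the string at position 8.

WWWWE

Stepping forward 3 times from TTTE: TTTE → TTTT → WWWWW, then the target.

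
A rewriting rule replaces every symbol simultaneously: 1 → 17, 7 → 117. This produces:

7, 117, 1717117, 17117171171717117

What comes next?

Replace each of the 17 characters of 17117171171717117 in place — 17 117 17 17 117 17 117 17 17 117 17 117 17 117 17 17 117 — and concatenate.

17117171711717117171711717117171171717117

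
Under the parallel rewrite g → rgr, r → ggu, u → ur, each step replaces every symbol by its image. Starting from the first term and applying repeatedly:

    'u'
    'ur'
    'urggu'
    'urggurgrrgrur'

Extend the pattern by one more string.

urggurgrrgrurggurgrgguggurgrgguurggu

Applying the rule to each of the 13 symbols of urggurgrrgrur gives the pieces ur ggu rgr rgr ur ggu rgr ggu ggu rgr ggu ur ggu, which concatenate to the answer.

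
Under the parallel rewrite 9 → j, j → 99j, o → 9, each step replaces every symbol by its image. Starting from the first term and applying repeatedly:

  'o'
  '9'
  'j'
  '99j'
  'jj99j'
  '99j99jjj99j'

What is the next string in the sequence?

Apply φ to 99j99jjj99j symbol by symbol: 9→j, 9→j, j→99j, 9→j, 9→j, j→99j, j→99j, j→99j, 9→j, 9→j, j→99j; joined: j j 99j j j 99j 99j 99j j j 99j.

jj99jjj99j99j99jjj99j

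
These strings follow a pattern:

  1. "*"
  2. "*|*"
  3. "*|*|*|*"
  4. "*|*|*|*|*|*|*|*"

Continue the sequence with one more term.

Every step duplicates the string with '|' between the halves.
One more doubling of *|*|*|*|*|*|*|* gives the answer.

*|*|*|*|*|*|*|*|*|*|*|*|*|*|*|*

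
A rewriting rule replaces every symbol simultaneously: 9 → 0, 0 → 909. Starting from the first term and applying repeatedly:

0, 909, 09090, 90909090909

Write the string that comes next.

Apply φ to 90909090909 symbol by symbol: 9→0, 0→909, 9→0, 0→909, 9→0, 0→909, 9→0, 0→909, 9→0, 0→909, 9→0; joined: 0 909 0 909 0 909 0 909 0 909 0.

090909090909090909090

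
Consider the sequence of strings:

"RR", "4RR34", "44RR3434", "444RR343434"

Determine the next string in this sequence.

Every step adds 4 to the front and 34 to the end of the previous string.
One more step from 444RR343434 gives the answer.

4444RR34343434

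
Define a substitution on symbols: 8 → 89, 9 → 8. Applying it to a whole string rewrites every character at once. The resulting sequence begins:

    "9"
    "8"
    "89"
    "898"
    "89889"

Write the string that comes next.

Rewriting each symbol of 89889: 8→89, 9→8, 8→89, 8→89, 9→8, which concatenates to 89 8 89 89 8.

89889898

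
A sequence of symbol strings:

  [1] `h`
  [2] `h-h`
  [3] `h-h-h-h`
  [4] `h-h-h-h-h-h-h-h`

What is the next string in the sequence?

Every step duplicates the string with '-' between the halves.
One more doubling of h-h-h-h-h-h-h-h gives the answer.

h-h-h-h-h-h-h-h-h-h-h-h-h-h-h-h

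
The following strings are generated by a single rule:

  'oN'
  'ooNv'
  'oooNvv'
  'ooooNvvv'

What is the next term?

Each term wraps the previous one in o on the left and v on the right.
So the next term is o·ooooNvvv·v.

oooooNvvvv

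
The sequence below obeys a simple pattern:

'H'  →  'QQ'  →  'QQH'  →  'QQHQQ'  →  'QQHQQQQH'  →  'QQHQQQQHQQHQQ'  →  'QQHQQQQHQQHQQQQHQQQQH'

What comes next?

QQHQQQQHQQHQQQQHQQQQHQQHQQQQHQQHQQ

From term 3 onward, concatenate the last term with the second-to-last: QQ·H = QQH, QQH·QQ = QQHQQ, …
The next term joins QQHQQQQHQQHQQQQHQQQQH and QQHQQQQHQQHQQ.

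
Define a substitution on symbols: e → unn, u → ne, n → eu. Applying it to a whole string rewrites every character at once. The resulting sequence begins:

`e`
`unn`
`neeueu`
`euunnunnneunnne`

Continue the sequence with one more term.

Applying the rule to each of the 15 symbols of euunnunnneunnne gives the pieces unn ne ne eu eu ne eu eu eu unn ne eu eu eu unn, which concatenate to the answer.

unnneneeueuneeueueuunnneeueueuunn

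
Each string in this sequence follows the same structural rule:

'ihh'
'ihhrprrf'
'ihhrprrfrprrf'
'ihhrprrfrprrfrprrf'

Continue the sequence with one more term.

The strings grow by a fixed suffix rprrf each time.
Applying this once more to ihhrprrfrprrfrprrf:

ihhrprrfrprrfrprrfrprrf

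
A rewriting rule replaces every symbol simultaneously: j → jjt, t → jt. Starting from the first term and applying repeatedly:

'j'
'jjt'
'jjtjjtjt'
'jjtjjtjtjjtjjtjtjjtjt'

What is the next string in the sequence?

jjtjjtjtjjtjjtjtjjtjtjjtjjtjtjjtjjtjtjjtjtjjtjjtjtjjtjt

Replace each of the 21 characters of jjtjjtjtjjtjjtjtjjtjt in place — jjt jjt jt jjt jjt jt jjt jt jjt jjt jt jjt jjt jt jjt jt jjt jjt jt jjt jt — and concatenate.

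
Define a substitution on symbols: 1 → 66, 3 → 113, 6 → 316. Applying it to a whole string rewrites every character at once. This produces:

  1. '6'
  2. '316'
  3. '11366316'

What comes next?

666611331631611366316

Apply φ to 11366316 symbol by symbol: 1→66, 1→66, 3→113, 6→316, 6→316, 3→113, 1→66, 6→316; joined: 66 66 113 316 316 113 66 316.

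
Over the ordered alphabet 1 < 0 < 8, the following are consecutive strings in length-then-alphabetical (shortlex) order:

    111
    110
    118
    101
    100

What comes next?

108

Find the rightmost character of 100 below 8, bump it to the next letter, and reset everything to its right to 1.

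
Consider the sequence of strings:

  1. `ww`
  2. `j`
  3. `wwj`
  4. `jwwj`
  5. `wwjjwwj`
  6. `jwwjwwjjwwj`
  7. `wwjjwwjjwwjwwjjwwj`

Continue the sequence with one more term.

From term 3 onward, concatenate the second-to-last term with the last: ww·j = wwj, j·wwj = jwwj, …
So term 8 is jwwjwwjjwwj·wwjjwwjjwwjwwjjwwj.

jwwjwwjjwwjwwjjwwjjwwjwwjjwwj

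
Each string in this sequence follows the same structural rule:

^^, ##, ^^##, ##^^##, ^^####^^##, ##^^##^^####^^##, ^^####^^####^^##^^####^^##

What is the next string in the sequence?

From term 3 onward, concatenate the second-to-last term with the last: ^^·## = ^^##, ##·^^## = ##^^##, …
The next term joins ##^^##^^####^^## and ^^####^^####^^##^^####^^##.

##^^##^^####^^##^^####^^####^^##^^####^^##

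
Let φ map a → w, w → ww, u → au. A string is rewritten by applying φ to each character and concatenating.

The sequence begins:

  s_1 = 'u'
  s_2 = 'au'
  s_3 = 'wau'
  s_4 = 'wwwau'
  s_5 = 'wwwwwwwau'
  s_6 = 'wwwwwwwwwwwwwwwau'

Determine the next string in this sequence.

wwwwwwwwwwwwwwwwwwwwwwwwwwwwwwwau

Replace each of the 17 characters of wwwwwwwwwwwwwwwau in place — ww ww ww ww ww ww ww ww ww ww ww ww ww ww ww w au — and concatenate.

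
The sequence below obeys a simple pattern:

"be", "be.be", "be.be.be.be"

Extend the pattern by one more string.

Every step duplicates the string with '.' between the halves.
Doubling be.be.be.be with '.' between the halves:

be.be.be.be.be.be.be.be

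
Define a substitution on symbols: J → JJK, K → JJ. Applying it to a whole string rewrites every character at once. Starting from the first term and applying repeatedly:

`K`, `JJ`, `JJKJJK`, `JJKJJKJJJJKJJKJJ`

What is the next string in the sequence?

JJKJJKJJJJKJJKJJJJKJJKJJKJJKJJJJKJJKJJJJKJJK

Applying the rule to each of the 16 symbols of JJKJJKJJJJKJJKJJ gives the pieces JJK JJK JJ JJK JJK JJ JJK JJK JJK JJK JJ JJK JJK JJ JJK JJK, which concatenate to the answer.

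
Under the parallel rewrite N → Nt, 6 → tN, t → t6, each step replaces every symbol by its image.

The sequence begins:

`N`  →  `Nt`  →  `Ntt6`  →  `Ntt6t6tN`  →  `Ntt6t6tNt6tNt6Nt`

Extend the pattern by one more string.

Applying the rule to each of the 16 symbols of Ntt6t6tNt6tNt6Nt gives the pieces Nt t6 t6 tN t6 tN t6 Nt t6 tN t6 Nt t6 tN Nt t6, which concatenate to the answer.

Ntt6t6tNt6tNt6Ntt6tNt6Ntt6tNNtt6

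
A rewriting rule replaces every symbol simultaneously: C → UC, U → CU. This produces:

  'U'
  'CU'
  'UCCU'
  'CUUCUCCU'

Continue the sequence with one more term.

UCCUCUUCCUUCUCCU

Expanding CUUCUCCU: C→UC, U→CU, U→CU, C→UC, U→CU, C→UC, C→UC, U→CU. Concatenated: UC CU CU UC CU UC UC CU.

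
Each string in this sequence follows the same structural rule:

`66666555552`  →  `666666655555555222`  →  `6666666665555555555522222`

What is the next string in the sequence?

66666666666555555555555552222222

Each string has the form 6^{2n+3} 5^{3n+2} 2^{2n-1} (n = 1, 2, …).
Setting n = 4 gives 11, 14, 7 characters in each block.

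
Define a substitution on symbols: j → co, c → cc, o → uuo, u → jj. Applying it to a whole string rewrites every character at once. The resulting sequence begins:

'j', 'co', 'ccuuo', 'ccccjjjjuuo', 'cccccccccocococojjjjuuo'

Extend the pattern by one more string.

ccccccccccccccccccuuoccuuoccuuoccuuococococojjjjuuo

Applying the rule to each of the 23 symbols of cccccccccocococojjjjuuo gives the pieces cc cc cc cc cc cc cc cc cc uuo cc uuo cc uuo cc uuo co co co co jj jj uuo, which concatenate to the answer.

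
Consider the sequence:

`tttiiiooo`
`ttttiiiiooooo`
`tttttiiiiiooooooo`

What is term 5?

tttttttiiiiiiiooooooooooo

The n-th term is n+1 t's then n+1 i's then 2n-1 o's, where the shown terms are n = 2, 3, 4.
Setting n = 6 gives 7, 7, 11 characters in each block.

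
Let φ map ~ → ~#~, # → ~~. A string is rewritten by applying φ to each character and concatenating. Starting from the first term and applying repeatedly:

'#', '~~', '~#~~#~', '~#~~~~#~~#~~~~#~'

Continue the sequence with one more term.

~#~~~~#~~#~~#~~#~~~~#~~#~~~~#~~#~~#~~#~~~~#~

Replace each of the 16 characters of ~#~~~~#~~#~~~~#~ in place — ~#~ ~~ ~#~ ~#~ ~#~ ~#~ ~~ ~#~ ~#~ ~~ ~#~ ~#~ ~#~ ~#~ ~~ ~#~ — and concatenate.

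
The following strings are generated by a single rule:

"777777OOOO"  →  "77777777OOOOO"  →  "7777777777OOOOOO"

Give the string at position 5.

77777777777777OOOOOOOO

The n-th term is 2n+2 7's then n+2 O's, where the shown terms are n = 2, 3, 4.
For term 5, n = 6, so the run lengths are 14, 8.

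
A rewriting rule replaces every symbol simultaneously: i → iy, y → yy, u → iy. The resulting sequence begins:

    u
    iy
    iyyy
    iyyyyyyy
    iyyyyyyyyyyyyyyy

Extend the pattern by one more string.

Replace each of the 16 characters of iyyyyyyyyyyyyyyy in place — iy yy yy yy yy yy yy yy yy yy yy yy yy yy yy yy — and concatenate.

iyyyyyyyyyyyyyyyyyyyyyyyyyyyyyyy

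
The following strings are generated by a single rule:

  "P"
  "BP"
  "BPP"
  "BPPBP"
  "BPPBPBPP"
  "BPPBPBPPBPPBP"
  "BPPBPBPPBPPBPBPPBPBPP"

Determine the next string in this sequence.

From term 3 onward, concatenate the last term with the second-to-last: BP·P = BPP, BPP·BP = BPPBP, …
The next term joins BPPBPBPPBPPBPBPPBPBPP and BPPBPBPPBPPBP.

BPPBPBPPBPPBPBPPBPBPPBPPBPBPPBPPBP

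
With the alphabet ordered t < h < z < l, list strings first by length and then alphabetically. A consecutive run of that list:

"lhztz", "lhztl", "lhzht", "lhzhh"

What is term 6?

Stepping forward 2 times from lhzhh: lhzhh → lhzhz, then the target.

lhzhl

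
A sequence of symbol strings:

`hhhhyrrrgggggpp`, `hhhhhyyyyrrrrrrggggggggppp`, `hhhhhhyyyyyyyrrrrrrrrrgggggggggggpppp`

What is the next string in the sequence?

hhhhhhhyyyyyyyyyyrrrrrrrrrrrrggggggggggggggppppp

Term n consists of n+3 h's, followed by 3n-2 y's, followed by 3n r's, followed by 3n+2 g's, followed by n+1 p's (n = 1, 2, …).
Setting n = 4 gives 7, 10, 12, 14, 5 characters in each block.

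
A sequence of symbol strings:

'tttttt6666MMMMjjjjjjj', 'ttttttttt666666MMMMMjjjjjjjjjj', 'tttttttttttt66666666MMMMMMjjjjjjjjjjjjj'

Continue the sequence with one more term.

ttttttttttttttt6666666666MMMMMMMjjjjjjjjjjjjjjjj

The n-th term is 3n t's then 2n 6's then n+2 M's then 3n+1 j's, where the shown terms are n = 2, 3, 4.
For the next term, n = 5, so the run lengths are 15, 10, 7, 16.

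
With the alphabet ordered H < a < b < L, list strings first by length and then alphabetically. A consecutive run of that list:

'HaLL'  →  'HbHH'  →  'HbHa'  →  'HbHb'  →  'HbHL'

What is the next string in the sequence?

Find the rightmost character of HbHL below L, bump it to the next letter, and reset everything to its right to H.

HbaH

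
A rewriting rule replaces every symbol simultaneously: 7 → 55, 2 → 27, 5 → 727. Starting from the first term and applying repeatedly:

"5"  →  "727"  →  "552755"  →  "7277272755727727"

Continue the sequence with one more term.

φ(7277272755727727) expands symbol-by-symbol to 55 27 55 55 27 55 27 55 727 727 55 27 55 55 27 55; joining the 16 pieces gives the next term.

5527555527552755727727552755552755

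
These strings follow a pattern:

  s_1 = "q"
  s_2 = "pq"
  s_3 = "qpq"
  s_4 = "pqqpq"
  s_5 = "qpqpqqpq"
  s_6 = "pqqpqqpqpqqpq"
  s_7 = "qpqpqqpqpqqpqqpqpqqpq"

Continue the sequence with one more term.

From term 3 onward, concatenate the second-to-last term with the last: q·pq = qpq, pq·qpq = pqqpq, …
The next term joins pqqpqqpqpqqpq and qpqpqqpqpqqpqqpqpqqpq.

pqqpqqpqpqqpqqpqpqqpqpqqpqqpqpqqpq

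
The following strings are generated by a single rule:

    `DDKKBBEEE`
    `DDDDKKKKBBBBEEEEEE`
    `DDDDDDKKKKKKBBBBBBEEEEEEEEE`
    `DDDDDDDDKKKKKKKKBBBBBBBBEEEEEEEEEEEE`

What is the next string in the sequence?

DDDDDDDDDDKKKKKKKKKKBBBBBBBBBBEEEEEEEEEEEEEEE

Term n consists of 2n D's, followed by 2n K's, followed by 2n B's, followed by 3n E's (n = 1, 2, …).
For the next term, n = 5, so the run lengths are 10, 10, 10, 15.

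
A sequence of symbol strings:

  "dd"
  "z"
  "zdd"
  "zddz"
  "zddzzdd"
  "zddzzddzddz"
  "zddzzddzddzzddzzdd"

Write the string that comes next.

From term 3 onward, concatenate the last term with the second-to-last: z·dd = zdd, zdd·z = zddz, …
Continuing: zddzzddzddzzddzzdd · zddzzddzddz gives term 8.

zddzzddzddzzddzzddzddzzddzddz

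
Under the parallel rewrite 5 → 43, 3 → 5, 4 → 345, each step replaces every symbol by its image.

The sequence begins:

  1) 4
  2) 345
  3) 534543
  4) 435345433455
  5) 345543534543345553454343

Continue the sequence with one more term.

Applying the rule to each of the 24 symbols of 345543534543345553454343 gives the pieces 5 345 43 43 345 5 43 5 345 43 345 5 5 345 43 43 43 5 345 43 345 5 345 5, which concatenate to the answer.

534543433455435345433455534543434353454334553455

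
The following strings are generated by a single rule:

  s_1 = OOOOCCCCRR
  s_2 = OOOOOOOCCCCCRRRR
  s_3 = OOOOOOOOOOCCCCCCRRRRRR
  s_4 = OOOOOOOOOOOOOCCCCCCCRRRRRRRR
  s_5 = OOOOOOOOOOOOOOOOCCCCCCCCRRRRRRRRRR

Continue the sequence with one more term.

The n-th term is 3n+1 O's then n+3 C's then 2n R's (n = 1, 2, …).
Setting n = 6 gives 19, 9, 12 characters in each block.

OOOOOOOOOOOOOOOOOOOCCCCCCCCCRRRRRRRRRRRR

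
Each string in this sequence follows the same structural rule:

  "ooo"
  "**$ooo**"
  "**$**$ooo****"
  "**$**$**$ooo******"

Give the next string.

**$**$**$**$ooo********

Every step adds **$ to the front and ** to the end of the previous string.
One more step from **$**$**$ooo****** gives the answer.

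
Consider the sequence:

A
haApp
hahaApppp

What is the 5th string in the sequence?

hahahahaApppppppp

Each term wraps the previous one in ha on the left and pp on the right.
From hahaApppp, 2 further steps: hahaApppp → hahahaApppppp → (answer).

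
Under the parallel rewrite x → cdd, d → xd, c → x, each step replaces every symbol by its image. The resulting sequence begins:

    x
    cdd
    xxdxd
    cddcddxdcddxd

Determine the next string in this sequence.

Replace each of the 13 characters of cddcddxdcddxd in place — x xd xd x xd xd cdd xd x xd xd cdd xd — and concatenate.

xxdxdxxdxdcddxdxxdxdcddxd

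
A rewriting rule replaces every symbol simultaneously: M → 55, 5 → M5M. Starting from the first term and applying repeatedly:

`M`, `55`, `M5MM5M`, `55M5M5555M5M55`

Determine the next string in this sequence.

M5MM5M55M5M55M5MM5MM5MM5M55M5M55M5MM5M

Applying the rule to each of the 14 symbols of 55M5M5555M5M55 gives the pieces M5M M5M 55 M5M 55 M5M M5M M5M M5M 55 M5M 55 M5M M5M, which concatenate to the answer.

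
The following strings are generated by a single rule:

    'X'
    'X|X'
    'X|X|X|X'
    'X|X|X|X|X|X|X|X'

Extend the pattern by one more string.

Each string is two copies of the previous one joined by '|'.
Doubling X|X|X|X|X|X|X|X with '|' between the halves:

X|X|X|X|X|X|X|X|X|X|X|X|X|X|X|X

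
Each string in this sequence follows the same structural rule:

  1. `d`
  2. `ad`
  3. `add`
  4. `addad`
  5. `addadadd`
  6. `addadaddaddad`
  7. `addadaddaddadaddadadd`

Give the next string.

Each term (from the third on) is the previous term followed by the one before it: term 3 = ad·d = add.
The next term joins addadaddaddadaddadadd and addadaddaddad.

addadaddaddadaddadaddaddadaddaddad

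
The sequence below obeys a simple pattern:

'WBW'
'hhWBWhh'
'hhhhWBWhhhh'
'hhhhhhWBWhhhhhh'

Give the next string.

Each term wraps the previous one in hh on the left and hh on the right.
So the next term is hh·hhhhhhWBWhhhhhh·hh.

hhhhhhhhWBWhhhhhhhh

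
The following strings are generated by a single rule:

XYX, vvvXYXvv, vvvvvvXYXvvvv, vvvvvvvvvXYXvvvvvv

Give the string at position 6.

vvvvvvvvvvvvvvvXYXvvvvvvvvvv

Every step adds vvv to the front and vv to the end of the previous string.
From vvvvvvvvvXYXvvvvvv, 2 further steps: vvvvvvvvvXYXvvvvvv → vvvvvvvvvvvvXYXvvvvvvvv → (answer).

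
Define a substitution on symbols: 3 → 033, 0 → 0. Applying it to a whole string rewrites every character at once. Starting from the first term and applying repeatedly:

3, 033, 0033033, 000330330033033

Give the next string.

Replace each of the 15 characters of 000330330033033 in place — 0 0 0 033 033 0 033 033 0 0 033 033 0 033 033 — and concatenate.

0000330330033033000330330033033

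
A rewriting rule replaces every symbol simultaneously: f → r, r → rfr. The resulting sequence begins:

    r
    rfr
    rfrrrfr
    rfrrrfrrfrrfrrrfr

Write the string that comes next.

Replace each of the 17 characters of rfrrrfrrfrrfrrrfr in place — rfr r rfr rfr rfr r rfr rfr r rfr rfr r rfr rfr rfr r rfr — and concatenate.

rfrrrfrrfrrfrrrfrrfrrrfrrfrrrfrrfrrfrrrfr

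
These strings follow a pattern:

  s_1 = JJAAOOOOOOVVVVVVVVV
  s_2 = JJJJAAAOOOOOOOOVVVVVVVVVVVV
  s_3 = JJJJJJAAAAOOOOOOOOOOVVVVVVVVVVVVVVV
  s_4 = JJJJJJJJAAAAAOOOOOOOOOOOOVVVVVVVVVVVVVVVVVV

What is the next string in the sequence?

JJJJJJJJJJAAAAAAOOOOOOOOOOOOOOVVVVVVVVVVVVVVVVVVVVV

Each string has the form J^{2n-2} A^{n} O^{2n+2} V^{3n+3}, where the shown terms are n = 2, 3, 4, 5.
At n = 6 the blocks have lengths 10, 6, 14, 21.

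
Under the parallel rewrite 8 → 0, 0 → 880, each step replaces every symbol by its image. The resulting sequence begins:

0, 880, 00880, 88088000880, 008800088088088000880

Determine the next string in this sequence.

Rewriting the 21 symbols of 008800088088088000880 one by one yields 880 880 0 0 880 880 880 0 0 880 0 0 880 0 0 880 880 880 0 0 880; concatenated:

8808800088088088000880008800088088088000880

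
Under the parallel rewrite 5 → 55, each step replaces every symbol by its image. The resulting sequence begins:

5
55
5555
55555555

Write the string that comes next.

Expanding 55555555: 5→55, 5→55, 5→55, 5→55, 5→55, 5→55, 5→55, 5→55. Concatenated: 55 55 55 55 55 55 55 55.

5555555555555555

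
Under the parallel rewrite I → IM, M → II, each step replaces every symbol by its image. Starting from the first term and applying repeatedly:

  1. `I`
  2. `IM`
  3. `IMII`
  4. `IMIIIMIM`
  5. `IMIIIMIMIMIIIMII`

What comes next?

Rewriting the 16 symbols of IMIIIMIMIMIIIMII one by one yields IM II IM IM IM II IM II IM II IM IM IM II IM IM; concatenated:

IMIIIMIMIMIIIMIIIMIIIMIMIMIIIMIM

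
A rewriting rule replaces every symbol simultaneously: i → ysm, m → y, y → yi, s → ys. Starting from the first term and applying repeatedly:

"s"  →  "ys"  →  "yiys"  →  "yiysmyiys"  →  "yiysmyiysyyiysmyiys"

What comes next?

Rewriting the 19 symbols of yiysmyiysyyiysmyiys one by one yields yi ysm yi ys y yi ysm yi ys yi yi ysm yi ys y yi ysm yi ys; concatenated:

yiysmyiysyyiysmyiysyiyiysmyiysyyiysmyiys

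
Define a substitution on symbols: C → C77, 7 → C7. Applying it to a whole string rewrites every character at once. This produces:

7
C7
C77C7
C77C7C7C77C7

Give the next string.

Expanding C77C7C7C77C7: C→C77, 7→C7, 7→C7, C→C77, 7→C7, C→C77, 7→C7, C→C77, 7→C7, 7→C7, C→C77, 7→C7. Concatenated: C77 C7 C7 C77 C7 C77 C7 C77 C7 C7 C77 C7.

C77C7C7C77C7C77C7C77C7C7C77C7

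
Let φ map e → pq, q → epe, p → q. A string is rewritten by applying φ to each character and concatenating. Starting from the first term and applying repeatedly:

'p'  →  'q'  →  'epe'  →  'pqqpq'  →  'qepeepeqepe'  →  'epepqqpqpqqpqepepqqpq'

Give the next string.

Applying the rule to each of the 21 symbols of epepqqpqpqqpqepepqqpq gives the pieces pq q pq q epe epe q epe q epe epe q epe pq q pq q epe epe q epe, which concatenate to the answer.

pqqpqqepeepeqepeqepeepeqepepqqpqqepeepeqepe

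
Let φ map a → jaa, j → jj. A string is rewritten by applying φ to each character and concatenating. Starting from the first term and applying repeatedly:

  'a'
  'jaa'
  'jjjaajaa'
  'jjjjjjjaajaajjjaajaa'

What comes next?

Rewriting the 20 symbols of jjjjjjjaajaajjjaajaa one by one yields jj jj jj jj jj jj jj jaa jaa jj jaa jaa jj jj jj jaa jaa jj jaa jaa; concatenated:

jjjjjjjjjjjjjjjaajaajjjaajaajjjjjjjaajaajjjaajaa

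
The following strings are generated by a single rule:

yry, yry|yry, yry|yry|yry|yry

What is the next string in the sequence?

yry|yry|yry|yry|yry|yry|yry|yry

Every step duplicates the string with '|' between the halves.
One more doubling of yry|yry|yry|yry gives the answer.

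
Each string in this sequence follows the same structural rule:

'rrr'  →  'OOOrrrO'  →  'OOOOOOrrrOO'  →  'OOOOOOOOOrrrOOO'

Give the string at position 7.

Each term wraps the previous one in OOO on the left and O on the right.
From OOOOOOOOOrrrOOO, 3 further steps: OOOOOOOOOrrrOOO → OOOOOOOOOOOOrrrOOOO → OOOOOOOOOOOOOOOrrrOOOOO → (answer).

OOOOOOOOOOOOOOOOOOrrrOOOOOO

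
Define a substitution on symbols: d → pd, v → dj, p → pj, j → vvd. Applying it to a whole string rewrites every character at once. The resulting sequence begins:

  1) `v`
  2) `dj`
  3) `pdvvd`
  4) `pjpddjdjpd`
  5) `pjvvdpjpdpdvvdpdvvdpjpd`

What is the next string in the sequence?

Replace each of the 23 characters of pjvvdpjpdpdvvdpdvvdpjpd in place — pj vvd dj dj pd pj vvd pj pd pj pd dj dj pd pj pd dj dj pd pj vvd pj pd — and concatenate.

pjvvddjdjpdpjvvdpjpdpjpddjdjpdpjpddjdjpdpjvvdpjpd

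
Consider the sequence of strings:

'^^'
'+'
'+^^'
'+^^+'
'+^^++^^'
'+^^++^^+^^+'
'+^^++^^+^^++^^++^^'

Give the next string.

+^^++^^+^^++^^++^^+^^++^^+^^+

This is a Fibonacci-style word recurrence s(k) = s(k−1)·s(k−2): e.g. +·^^ = +^^.
Continuing: +^^++^^+^^++^^++^^ · +^^++^^+^^+ gives term 8.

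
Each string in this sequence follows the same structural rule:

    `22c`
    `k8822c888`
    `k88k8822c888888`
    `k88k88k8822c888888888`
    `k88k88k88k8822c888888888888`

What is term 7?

Each term wraps the previous one in k88 on the left and 888 on the right.
From k88k88k88k8822c888888888888, 2 further steps: k88k88k88k8822c888888888888 → k88k88k88k88k8822c888888888888888 → (answer).

k88k88k88k88k88k8822c888888888888888888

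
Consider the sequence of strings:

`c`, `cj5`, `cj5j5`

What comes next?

cj5j5j5

Every step adds j5 to the end: s(k+1) = s(k)·j5.
So the next term is cj5j5·j5.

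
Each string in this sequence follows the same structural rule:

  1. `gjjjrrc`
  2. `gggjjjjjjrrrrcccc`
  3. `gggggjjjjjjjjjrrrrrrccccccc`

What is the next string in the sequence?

Term n consists of 2n-1 g's, followed by 3n j's, followed by 2n r's, followed by 3n-2 c's (n = 1, 2, …).
Setting n = 4 gives 7, 12, 8, 10 characters in each block.

gggggggjjjjjjjjjjjjrrrrrrrrcccccccccc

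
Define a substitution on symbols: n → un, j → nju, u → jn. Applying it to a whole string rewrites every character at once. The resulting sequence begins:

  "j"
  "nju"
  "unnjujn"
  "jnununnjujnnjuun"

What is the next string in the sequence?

Rewriting the 16 symbols of jnununnjujnnjuun one by one yields nju un jn un jn un un nju jn nju un un nju jn jn un; concatenated:

njuunjnunjnununnjujnnjuununnjujnjnun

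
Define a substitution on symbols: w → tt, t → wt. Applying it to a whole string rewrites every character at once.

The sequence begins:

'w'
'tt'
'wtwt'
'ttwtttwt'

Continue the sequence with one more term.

Expanding ttwtttwt: t→wt, t→wt, w→tt, t→wt, t→wt, t→wt, w→tt, t→wt. Concatenated: wt wt tt wt wt wt tt wt.

wtwtttwtwtwtttwt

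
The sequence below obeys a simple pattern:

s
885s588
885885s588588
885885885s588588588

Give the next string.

s(k+1) = 885·s(k)·588, so each term gains 885 as a prefix and 588 as a suffix.
So the next term is 885·885885885s588588588·588.

885885885885s588588588588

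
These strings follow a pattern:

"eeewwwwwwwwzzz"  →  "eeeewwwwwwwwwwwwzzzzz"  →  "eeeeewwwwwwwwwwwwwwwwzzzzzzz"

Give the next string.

eeeeeewwwwwwwwwwwwwwwwwwwwzzzzzzzzz

Reading off run lengths: e runs 3, 4, 5; w runs 8, 12, 16; z runs 3, 5, 7 — each is linear in n, where the shown terms are n = 2, 3, 4.
At n = 5 the blocks have lengths 6, 20, 9.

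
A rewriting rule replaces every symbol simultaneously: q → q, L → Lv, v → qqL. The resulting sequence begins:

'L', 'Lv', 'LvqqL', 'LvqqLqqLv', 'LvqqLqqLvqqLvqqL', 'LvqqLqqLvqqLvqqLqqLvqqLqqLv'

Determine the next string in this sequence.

φ(LvqqLqqLvqqLvqqLqqLvqqLqqLv) expands symbol-by-symbol to Lv qqL q q Lv q q Lv qqL q q Lv qqL q q Lv q q Lv qqL q q Lv q q Lv qqL; joining the 27 pieces gives the next term.

LvqqLqqLvqqLvqqLqqLvqqLqqLvqqLvqqLqqLvqqLvqqL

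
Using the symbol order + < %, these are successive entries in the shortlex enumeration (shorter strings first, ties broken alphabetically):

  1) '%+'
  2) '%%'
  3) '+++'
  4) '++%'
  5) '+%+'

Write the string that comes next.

+%%

The successor of +%+ increments the rightmost position that isn't already % and resets every position after it to +.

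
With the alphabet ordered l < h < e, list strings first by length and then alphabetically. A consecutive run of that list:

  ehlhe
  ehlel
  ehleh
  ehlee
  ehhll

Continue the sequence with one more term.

The successor of ehhll increments the rightmost position that isn't already e and resets every position after it to l.

ehhlh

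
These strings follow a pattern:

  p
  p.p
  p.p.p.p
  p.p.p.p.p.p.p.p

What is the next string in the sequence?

p.p.p.p.p.p.p.p.p.p.p.p.p.p.p.p

Every step duplicates the string with '.' between the halves.
One more doubling of p.p.p.p.p.p.p.p gives the answer.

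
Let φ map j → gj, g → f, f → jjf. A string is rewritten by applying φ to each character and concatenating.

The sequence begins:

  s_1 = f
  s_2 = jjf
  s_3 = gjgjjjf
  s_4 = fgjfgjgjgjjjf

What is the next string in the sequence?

jjffgjjjffgjfgjfgjgjgjjjf

Applying the rule to each of the 13 symbols of fgjfgjgjgjjjf gives the pieces jjf f gj jjf f gj f gj f gj gj gj jjf, which concatenate to the answer.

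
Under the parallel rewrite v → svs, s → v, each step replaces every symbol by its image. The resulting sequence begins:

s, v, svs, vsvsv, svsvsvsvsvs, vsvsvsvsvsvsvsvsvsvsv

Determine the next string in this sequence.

φ(vsvsvsvsvsvsvsvsvsvsv) expands symbol-by-symbol to svs v svs v svs v svs v svs v svs v svs v svs v svs v svs v svs; joining the 21 pieces gives the next term.

svsvsvsvsvsvsvsvsvsvsvsvsvsvsvsvsvsvsvsvsvs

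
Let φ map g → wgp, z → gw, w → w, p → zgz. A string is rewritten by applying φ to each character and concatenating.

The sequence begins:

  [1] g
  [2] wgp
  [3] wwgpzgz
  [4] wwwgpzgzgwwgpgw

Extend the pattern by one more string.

wwwwgpzgzgwwgpgwwgpwwwgpzgzwgpw

Replace each of the 15 characters of wwwgpzgzgwwgpgw in place — w w w wgp zgz gw wgp gw wgp w w wgp zgz wgp w — and concatenate.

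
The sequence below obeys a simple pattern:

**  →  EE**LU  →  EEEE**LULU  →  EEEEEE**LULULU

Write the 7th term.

s(k+1) = EE·s(k)·LU, so each term gains EE as a prefix and LU as a suffix.
From EEEEEE**LULULU, 3 further steps: EEEEEE**LULULU → EEEEEEEE**LULULULU → EEEEEEEEEE**LULULULULU → (answer).

EEEEEEEEEEEE**LULULULULULU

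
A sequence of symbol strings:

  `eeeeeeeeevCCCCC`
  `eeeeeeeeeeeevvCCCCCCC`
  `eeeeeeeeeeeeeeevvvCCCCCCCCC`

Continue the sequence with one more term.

Reading off run lengths: e runs 9, 12, 15; v runs 1, 2, 3; C runs 5, 7, 9 — each is linear in n, where the shown terms are n = 2, 3, 4.
For the next term, n = 5, so the run lengths are 18, 4, 11.

eeeeeeeeeeeeeeeeeevvvvCCCCCCCCCCC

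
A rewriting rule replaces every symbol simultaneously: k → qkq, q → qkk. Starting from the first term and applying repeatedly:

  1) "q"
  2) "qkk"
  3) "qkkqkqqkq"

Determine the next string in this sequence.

qkkqkqqkqqkkqkqqkkqkkqkqqkk

Expanding qkkqkqqkq: q→qkk, k→qkq, k→qkq, q→qkk, k→qkq, q→qkk, q→qkk, k→qkq, q→qkk. Concatenated: qkk qkq qkq qkk qkq qkk qkk qkq qkk.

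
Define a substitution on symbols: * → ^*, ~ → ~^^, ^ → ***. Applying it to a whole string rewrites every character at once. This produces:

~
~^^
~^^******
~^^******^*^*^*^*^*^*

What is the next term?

~^^******^*^*^*^*^*^****^****^****^****^****^****^*

Replace each of the 21 characters of ~^^******^*^*^*^*^*^* in place — ~^^ *** *** ^* ^* ^* ^* ^* ^* *** ^* *** ^* *** ^* *** ^* *** ^* *** ^* — and concatenate.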